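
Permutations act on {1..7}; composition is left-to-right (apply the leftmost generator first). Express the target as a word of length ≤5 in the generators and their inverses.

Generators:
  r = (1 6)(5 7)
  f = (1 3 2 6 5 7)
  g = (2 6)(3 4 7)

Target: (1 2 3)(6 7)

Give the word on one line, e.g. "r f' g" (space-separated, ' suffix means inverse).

r' f' r r

  after r': (1 6)(5 7)
  after f': (1 2 3)(6 7)
  after r: (1 2 3 6 5 7)
  after r: (1 2 3)(6 7)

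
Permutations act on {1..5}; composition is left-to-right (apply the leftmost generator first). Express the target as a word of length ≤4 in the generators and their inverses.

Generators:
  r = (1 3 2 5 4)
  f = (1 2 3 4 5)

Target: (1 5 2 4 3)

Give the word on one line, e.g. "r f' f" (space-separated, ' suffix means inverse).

  after f: (1 2 3 4 5)
  after r': (1 3 5 4 2)
  after f': (1 2 5 3 4)
  after r: (1 5 2 4 3)

f r' f' r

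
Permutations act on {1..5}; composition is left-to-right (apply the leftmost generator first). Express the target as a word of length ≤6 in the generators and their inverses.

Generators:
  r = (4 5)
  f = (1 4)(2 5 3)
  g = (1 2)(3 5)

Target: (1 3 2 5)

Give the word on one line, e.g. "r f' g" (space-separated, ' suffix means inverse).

r g f' r'

  after r: (4 5)
  after g: (1 2)(3 5 4)
  after f': (1 3 2 4 5)
  after r': (1 3 2 5)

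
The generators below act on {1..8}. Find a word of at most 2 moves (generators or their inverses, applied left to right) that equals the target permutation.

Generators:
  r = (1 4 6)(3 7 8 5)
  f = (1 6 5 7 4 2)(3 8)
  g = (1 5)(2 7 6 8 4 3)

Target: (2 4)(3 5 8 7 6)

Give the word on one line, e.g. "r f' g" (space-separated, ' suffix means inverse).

f r

  after f: (1 6 5 7 4 2)(3 8)
  after r: (2 4)(3 5 8 7 6)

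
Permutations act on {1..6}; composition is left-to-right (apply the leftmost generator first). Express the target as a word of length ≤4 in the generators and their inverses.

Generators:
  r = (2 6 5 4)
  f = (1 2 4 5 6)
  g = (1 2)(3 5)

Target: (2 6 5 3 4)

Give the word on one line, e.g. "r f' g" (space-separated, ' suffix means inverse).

g f'

  after g: (1 2)(3 5)
  after f': (2 6 5 3 4)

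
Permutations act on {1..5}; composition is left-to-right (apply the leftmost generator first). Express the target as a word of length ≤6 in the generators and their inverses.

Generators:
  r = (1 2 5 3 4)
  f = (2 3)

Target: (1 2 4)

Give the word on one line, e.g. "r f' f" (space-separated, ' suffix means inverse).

r' f r' f

  after r': (1 4 3 5 2)
  after f: (1 4 2)(3 5)
  after r': (1 3 2 4)
  after f: (1 2 4)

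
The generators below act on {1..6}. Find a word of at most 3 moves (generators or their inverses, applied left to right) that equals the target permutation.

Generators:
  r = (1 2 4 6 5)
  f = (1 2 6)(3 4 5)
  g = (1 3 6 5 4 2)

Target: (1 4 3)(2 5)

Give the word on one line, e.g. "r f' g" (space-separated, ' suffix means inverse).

r g'

  after r: (1 2 4 6 5)
  after g': (1 4 3)(2 5)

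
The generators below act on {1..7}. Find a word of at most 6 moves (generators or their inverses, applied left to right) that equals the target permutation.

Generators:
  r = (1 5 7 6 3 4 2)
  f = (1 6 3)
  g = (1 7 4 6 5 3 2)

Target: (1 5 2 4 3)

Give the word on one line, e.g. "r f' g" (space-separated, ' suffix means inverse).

g' g' r' f g'

  after g': (1 2 3 5 6 4 7)
  after g': (1 3 6 7 2 5 4)
  after r': (1 6 5 3 7 4 2)
  after f: (1 3 7 4 2 6 5)
  after g': (1 5 2 4 3)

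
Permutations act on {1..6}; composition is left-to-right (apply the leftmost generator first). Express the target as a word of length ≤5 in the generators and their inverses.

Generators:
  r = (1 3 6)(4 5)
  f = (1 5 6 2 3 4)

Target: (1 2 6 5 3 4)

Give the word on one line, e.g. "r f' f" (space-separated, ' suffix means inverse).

  after f: (1 5 6 2 3 4)
  after f: (1 6 3)(2 4 5)
  after r': (1 3 6)(2 5)
  after f': (1 2)(3 5 6 4)
  after r': (1 2 6 5 3 4)

f f r' f' r'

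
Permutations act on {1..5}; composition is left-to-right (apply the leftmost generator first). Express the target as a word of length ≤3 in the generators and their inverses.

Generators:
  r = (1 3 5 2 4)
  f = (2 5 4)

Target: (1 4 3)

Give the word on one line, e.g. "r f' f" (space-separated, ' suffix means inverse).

  after f': (2 4 5)
  after r': (1 4 3)

f' r'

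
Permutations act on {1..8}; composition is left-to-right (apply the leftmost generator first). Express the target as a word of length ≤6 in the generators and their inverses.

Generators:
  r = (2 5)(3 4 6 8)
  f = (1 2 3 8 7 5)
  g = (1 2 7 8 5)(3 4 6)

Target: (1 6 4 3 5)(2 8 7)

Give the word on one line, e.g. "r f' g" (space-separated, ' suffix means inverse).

f' g' r f r'

  after f': (1 5 7 8 3 2)
  after g': (1 8 6 4 3)(2 5)
  after r: (1 3)
  after f: (1 8 7 5)(2 3)
  after r': (1 6 4 3 5)(2 8 7)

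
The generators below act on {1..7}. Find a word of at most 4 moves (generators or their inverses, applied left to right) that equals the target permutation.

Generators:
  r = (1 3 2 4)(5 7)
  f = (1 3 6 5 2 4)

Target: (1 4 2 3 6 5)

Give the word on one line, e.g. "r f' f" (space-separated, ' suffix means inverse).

f r' r'

  after f: (1 3 6 5 2 4)
  after r': (3 6 7 5)
  after r': (1 4 2 3 6 5)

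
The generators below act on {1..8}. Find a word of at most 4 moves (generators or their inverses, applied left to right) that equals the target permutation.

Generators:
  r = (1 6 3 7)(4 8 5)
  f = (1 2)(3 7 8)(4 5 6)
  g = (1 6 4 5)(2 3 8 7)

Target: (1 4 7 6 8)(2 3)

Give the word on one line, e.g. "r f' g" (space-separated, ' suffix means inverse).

  after r: (1 6 3 7)(4 8 5)
  after g: (1 4 7 6 8)(2 3)

r g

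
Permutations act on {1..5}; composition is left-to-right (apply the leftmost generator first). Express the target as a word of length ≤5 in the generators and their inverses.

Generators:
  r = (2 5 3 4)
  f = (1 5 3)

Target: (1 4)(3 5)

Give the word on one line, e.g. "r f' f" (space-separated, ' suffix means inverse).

  after r': (2 4 3 5)
  after f': (1 3)(2 4 5)
  after r: (1 4 3)
  after f: (1 4)(3 5)

r' f' r f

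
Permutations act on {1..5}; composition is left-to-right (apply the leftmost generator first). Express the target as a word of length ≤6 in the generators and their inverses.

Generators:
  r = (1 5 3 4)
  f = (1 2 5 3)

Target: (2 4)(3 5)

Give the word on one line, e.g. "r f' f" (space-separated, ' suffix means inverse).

f r r f'

  after f: (1 2 5 3)
  after r: (1 2 3 5 4)
  after r: (1 2 4 5)
  after f': (2 4)(3 5)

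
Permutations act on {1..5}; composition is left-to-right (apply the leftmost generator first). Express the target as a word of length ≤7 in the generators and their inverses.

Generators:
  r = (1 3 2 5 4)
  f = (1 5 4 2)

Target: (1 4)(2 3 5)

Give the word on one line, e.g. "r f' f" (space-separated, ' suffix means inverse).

r' r' r' f r'

  after r': (1 4 5 2 3)
  after r': (1 5 3 4 2)
  after r': (1 2 4 3 5)
  after f: (3 4)
  after r': (1 4)(2 3 5)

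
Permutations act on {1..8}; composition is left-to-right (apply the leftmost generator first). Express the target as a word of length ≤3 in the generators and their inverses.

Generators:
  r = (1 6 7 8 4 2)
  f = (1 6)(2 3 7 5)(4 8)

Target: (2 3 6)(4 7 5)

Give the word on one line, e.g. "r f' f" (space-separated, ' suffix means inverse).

  after f: (1 6)(2 3 7 5)(4 8)
  after r': (2 3 6)(4 7 5)

f r'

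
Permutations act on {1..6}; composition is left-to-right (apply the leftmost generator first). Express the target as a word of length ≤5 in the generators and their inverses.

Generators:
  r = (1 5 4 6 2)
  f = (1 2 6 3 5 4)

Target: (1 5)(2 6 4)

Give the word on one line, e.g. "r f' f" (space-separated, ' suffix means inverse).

f f r' f'

  after f: (1 2 6 3 5 4)
  after f: (1 6 5)(2 3 4)
  after r': (1 4 6)(2 3 5)
  after f': (1 5)(2 6 4)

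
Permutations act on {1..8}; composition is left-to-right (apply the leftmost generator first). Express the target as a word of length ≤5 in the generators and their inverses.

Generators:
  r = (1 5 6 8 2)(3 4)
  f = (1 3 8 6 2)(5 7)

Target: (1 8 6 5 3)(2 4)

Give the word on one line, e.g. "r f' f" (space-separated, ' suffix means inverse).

f f r f' f'

  after f: (1 3 8 6 2)(5 7)
  after f: (1 8 2 3 6)
  after r: (1 2 4 3 8)(5 6)
  after f': (1 6 7 5 8 2 4)
  after f': (1 8 6 5 3)(2 4)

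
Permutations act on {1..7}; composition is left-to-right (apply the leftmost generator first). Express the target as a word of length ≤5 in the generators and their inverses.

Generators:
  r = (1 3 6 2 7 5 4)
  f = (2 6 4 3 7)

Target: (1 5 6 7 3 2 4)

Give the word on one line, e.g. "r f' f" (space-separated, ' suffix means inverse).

f' r' r' f

  after f': (2 7 3 4 6)
  after r': (1 4 3 5 7)
  after r': (1 5 2 6 3 7 4)
  after f: (1 5 6 7 3 2 4)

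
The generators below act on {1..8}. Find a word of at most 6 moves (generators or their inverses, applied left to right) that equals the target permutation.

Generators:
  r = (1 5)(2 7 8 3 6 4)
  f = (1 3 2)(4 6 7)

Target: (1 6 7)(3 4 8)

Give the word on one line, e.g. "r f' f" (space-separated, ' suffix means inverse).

f r' r' f'

  after f: (1 3 2)(4 6 7)
  after r': (1 8 7 6 2 5)(3 4)
  after r': (1 7 3 6 4 8 2)
  after f': (1 6 7)(3 4 8)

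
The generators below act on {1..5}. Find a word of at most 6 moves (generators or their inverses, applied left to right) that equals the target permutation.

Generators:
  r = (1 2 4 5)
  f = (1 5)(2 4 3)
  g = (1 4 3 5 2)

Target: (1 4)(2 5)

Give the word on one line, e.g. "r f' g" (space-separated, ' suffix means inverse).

  after f': (1 5)(2 3 4)
  after r': (1 4)(2 3)
  after f': (1 2 4 5)
  after r: (1 4)(2 5)

f' r' f' r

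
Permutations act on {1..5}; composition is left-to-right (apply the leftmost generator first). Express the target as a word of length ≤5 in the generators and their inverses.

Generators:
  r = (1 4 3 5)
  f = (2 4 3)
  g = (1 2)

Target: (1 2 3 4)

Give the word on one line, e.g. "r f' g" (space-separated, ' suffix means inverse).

  after f: (2 4 3)
  after f: (2 3 4)
  after g: (1 2 3 4)

f f g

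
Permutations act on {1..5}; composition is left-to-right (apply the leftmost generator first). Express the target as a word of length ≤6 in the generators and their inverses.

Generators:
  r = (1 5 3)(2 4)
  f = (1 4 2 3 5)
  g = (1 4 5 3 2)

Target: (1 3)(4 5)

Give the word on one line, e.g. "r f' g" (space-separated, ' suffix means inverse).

  after f': (1 5 3 2 4)
  after g': (1 4 2)
  after f': (2 5 3)
  after f': (1 5 2 3 4)
  after f': (1 3)(4 5)

f' g' f' f' f'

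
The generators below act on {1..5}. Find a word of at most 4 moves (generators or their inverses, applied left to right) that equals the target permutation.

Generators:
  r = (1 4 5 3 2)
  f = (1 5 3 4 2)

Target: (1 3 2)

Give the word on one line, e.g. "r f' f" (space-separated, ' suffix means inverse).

r' f f f

  after r': (1 2 3 5 4)
  after f: (2 4 5)
  after f: (1 5)(3 4)
  after f: (1 3 2)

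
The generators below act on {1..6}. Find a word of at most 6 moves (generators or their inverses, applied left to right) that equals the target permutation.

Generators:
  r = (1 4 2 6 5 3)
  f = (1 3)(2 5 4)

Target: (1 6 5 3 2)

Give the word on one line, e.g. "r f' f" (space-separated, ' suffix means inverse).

  after f': (1 3)(2 4 5)
  after r': (1 5 4 6 2)
  after r': (1 6 4 2 3 5)
  after f': (1 6 5 3 2)

f' r' r' f'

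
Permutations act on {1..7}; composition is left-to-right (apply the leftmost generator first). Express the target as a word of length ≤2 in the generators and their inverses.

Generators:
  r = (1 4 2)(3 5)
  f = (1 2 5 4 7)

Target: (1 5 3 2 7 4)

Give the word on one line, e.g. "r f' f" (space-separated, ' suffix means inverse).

  after r: (1 4 2)(3 5)
  after f': (1 5 3 2 7 4)

r f'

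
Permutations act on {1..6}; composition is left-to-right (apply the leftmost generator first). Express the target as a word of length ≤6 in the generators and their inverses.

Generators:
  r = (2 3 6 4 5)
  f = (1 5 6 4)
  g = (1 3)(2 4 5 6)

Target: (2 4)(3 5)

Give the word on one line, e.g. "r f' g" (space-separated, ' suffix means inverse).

f f r' g r

  after f: (1 5 6 4)
  after f: (1 6)(4 5)
  after r': (1 3 2 5 6)
  after g: (2 6 3 4 5)
  after r: (2 4)(3 5)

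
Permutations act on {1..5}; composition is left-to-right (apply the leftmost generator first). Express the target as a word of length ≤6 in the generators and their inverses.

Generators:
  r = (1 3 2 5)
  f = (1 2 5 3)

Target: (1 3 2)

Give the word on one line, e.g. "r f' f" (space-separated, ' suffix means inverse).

  after f: (1 2 5 3)
  after r': (1 3 5)
  after f: (2 5)
  after r: (1 3 2)

f r' f r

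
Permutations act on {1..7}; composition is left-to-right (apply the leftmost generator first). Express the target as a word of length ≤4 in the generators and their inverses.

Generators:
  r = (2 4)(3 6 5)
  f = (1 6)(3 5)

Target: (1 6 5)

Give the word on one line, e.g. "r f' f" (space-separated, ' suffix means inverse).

  after r: (2 4)(3 6 5)
  after r: (3 5 6)
  after f: (1 6 5)

r r f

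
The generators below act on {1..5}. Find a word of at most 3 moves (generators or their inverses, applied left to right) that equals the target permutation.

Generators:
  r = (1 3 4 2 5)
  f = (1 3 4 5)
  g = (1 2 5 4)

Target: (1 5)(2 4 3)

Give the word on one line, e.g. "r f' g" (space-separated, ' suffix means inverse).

  after g': (1 4 5 2)
  after r: (1 2 3 4)
  after r: (1 5)(2 4 3)

g' r r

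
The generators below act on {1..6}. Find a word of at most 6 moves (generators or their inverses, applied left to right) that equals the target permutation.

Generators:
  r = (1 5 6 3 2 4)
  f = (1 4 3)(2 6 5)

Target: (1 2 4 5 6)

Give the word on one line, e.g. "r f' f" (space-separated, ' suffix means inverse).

  after r': (1 4 2 3 6 5)
  after f': (2 4 5 3)
  after r: (1 5 2)(3 4 6)
  after f': (1 6 4 2 3)
  after f': (1 2 4 5 6)

r' f' r f' f'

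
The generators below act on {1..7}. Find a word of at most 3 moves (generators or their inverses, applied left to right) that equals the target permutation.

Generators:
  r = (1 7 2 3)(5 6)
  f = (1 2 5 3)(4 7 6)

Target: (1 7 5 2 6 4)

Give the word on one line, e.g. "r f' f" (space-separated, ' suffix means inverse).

  after f: (1 2 5 3)(4 7 6)
  after r': (1 7 5 2 6 4)

f r'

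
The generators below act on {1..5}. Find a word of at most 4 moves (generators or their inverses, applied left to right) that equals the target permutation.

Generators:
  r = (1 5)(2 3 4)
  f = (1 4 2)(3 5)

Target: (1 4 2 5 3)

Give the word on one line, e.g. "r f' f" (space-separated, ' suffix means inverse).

f r r r

  after f: (1 4 2)(3 5)
  after r: (1 2 5 4 3)
  after r: (1 3 5 2)
  after r: (1 4 2 5 3)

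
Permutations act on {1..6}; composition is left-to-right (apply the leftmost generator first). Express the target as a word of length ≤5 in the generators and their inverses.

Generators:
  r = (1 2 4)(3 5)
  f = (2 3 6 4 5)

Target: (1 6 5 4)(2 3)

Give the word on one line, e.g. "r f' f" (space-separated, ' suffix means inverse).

  after f: (2 3 6 4 5)
  after r: (1 2 5 4 3 6)
  after f': (1 5 6)(2 4)
  after r': (1 3 5 6 4)
  after f: (1 6 5 4)(2 3)

f r f' r' f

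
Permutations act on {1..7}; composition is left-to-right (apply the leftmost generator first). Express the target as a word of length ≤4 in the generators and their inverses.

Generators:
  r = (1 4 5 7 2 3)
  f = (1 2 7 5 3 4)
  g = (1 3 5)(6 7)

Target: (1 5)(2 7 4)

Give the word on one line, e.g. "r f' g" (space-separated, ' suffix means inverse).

r f' f'

  after r: (1 4 5 7 2 3)
  after f': (1 3 4 7)(2 5)
  after f': (1 5)(2 7 4)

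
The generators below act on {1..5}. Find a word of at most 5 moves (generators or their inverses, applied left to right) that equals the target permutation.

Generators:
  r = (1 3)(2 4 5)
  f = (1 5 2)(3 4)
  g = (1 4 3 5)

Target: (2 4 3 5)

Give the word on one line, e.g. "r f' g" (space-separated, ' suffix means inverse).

f' f' g

  after f': (1 2 5)(3 4)
  after f': (1 5 2)
  after g: (2 4 3 5)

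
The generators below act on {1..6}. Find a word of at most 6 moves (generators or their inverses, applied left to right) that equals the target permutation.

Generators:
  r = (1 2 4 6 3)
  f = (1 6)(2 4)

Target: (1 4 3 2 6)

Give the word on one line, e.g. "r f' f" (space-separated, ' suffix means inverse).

r f r' f'

  after r: (1 2 4 6 3)
  after f: (1 4)(3 6)
  after r': (1 2)(3 4)
  after f': (1 4 3 2 6)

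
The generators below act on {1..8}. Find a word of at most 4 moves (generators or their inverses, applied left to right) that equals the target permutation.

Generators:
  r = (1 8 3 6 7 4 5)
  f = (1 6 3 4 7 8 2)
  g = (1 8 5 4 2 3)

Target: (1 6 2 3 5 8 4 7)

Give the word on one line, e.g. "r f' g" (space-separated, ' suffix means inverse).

f g'

  after f: (1 6 3 4 7 8 2)
  after g': (1 6 2 3 5 8 4 7)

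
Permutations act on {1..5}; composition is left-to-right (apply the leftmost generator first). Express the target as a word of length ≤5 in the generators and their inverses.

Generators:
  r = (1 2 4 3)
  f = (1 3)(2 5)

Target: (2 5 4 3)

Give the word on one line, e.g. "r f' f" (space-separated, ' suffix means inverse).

  after r': (1 3 4 2)
  after r': (1 4)(2 3)
  after f: (1 4 3 5 2)
  after r: (1 3 5 4)
  after f': (2 5 4 3)

r' r' f r f'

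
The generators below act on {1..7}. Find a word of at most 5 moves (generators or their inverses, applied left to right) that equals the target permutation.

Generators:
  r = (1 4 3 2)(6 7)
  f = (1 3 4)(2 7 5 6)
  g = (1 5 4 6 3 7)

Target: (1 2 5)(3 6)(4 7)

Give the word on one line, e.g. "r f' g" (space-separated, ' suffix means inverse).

r g' g' g' f'

  after r: (1 4 3 2)(6 7)
  after g': (1 5)(2 7 4 6 3)
  after g': (2 3)(5 7)
  after g': (1 7)(2 6 4 5 3)
  after f': (1 2 5)(3 6)(4 7)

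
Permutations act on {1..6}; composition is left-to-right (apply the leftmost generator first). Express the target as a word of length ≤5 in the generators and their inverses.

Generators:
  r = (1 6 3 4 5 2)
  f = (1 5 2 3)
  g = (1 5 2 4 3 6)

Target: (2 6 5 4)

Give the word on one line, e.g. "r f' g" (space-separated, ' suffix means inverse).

  after r: (1 6 3 4 5 2)
  after f': (1 6 2 3 4)
  after r': (2 6 5 4)

r f' r'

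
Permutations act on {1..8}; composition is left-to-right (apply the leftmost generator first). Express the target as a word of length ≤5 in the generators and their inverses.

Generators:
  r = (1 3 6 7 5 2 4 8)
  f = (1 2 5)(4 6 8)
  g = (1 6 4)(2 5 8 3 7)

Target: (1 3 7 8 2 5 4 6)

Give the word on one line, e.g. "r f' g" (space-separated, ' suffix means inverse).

  after g': (1 4 6)(2 7 3 8 5)
  after g': (1 6 4)(2 3 5 7 8)
  after r': (1 3 7 4 8 5 6 2)
  after f': (1 3 7 8 2 5 4 6)

g' g' r' f'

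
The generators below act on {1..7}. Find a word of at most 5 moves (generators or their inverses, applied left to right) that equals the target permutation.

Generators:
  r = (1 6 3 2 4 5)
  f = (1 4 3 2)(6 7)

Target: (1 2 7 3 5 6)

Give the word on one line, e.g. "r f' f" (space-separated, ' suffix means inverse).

r' r' f r

  after r': (1 5 4 2 3 6)
  after r': (1 4 3)(2 6 5)
  after f: (1 3 4 2 7 6 5)
  after r: (1 2 7 3 5 6)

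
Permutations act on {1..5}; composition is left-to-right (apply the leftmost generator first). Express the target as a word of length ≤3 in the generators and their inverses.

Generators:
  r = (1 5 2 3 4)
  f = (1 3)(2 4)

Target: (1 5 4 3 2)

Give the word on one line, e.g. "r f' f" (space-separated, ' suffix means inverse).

  after r: (1 5 2 3 4)
  after f: (1 5 4 3 2)

r f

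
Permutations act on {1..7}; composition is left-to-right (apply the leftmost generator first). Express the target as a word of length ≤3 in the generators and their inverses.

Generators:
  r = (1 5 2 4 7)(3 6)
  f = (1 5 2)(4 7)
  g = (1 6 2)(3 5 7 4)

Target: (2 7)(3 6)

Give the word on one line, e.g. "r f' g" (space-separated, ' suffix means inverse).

r f'

  after r: (1 5 2 4 7)(3 6)
  after f': (2 7)(3 6)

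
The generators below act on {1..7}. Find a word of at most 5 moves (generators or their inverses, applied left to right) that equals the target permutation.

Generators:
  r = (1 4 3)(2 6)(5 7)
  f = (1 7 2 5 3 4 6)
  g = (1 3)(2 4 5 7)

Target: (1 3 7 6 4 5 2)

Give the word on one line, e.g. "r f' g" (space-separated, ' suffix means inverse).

r f' r g'

  after r: (1 4 3)(2 6)(5 7)
  after f': (1 3 6 7 2 4 5)
  after r: (2 3)(4 7 6 5)
  after g': (1 3 7 6 4 5 2)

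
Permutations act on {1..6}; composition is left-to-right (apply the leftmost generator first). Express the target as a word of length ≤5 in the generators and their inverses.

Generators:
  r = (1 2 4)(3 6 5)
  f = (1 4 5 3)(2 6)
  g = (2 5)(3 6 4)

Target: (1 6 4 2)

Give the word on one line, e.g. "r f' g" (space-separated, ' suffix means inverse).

g' g' g' f' r

  after g': (2 5)(3 4 6)
  after g': (3 6 4)
  after g': (2 5)
  after f': (1 3 5 6 2 4)
  after r: (1 6 4 2)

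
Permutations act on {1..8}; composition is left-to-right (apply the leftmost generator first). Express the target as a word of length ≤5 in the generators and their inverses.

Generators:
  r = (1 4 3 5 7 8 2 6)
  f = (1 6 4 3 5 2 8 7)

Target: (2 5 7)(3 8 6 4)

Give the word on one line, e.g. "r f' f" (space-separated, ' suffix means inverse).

f f r'

  after f: (1 6 4 3 5 2 8 7)
  after f: (1 4 5 8)(2 7 6 3)
  after r': (2 5 7)(3 8 6 4)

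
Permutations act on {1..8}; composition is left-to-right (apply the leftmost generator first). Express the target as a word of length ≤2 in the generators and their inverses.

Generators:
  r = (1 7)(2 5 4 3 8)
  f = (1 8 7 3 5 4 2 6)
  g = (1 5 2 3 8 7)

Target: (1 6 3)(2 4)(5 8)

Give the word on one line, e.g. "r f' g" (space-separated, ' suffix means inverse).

f' g

  after f': (1 6 2 4 5 3 7 8)
  after g: (1 6 3)(2 4)(5 8)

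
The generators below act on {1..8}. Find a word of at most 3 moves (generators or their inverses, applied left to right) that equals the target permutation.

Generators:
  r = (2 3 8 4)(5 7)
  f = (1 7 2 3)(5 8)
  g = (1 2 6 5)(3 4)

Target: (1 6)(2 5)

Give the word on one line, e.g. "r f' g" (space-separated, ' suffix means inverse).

g' g'

  after g': (1 5 6 2)(3 4)
  after g': (1 6)(2 5)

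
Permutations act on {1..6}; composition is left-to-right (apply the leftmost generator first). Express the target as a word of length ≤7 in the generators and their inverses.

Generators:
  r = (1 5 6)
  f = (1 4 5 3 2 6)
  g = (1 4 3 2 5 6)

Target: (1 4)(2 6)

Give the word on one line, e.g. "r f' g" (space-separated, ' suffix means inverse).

g f g r f

  after g: (1 4 3 2 5 6)
  after f: (1 5)(2 3 6 4)
  after g: (1 6 3)(4 5)
  after r: (3 5 4 6)
  after f: (1 4)(2 6)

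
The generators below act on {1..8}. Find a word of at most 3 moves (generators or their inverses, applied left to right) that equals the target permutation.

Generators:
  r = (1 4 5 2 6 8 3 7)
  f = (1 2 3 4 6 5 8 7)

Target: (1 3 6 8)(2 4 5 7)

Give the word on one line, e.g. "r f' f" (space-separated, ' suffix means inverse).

f f

  after f: (1 2 3 4 6 5 8 7)
  after f: (1 3 6 8)(2 4 5 7)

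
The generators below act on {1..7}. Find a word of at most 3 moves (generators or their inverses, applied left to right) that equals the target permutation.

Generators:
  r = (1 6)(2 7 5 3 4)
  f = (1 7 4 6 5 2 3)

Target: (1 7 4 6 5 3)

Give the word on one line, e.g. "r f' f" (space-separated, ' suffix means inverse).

  after f': (1 3 2 5 6 4 7)
  after r: (1 4 5)(2 3 7 6)
  after f': (1 7 4 6 5 3)

f' r f'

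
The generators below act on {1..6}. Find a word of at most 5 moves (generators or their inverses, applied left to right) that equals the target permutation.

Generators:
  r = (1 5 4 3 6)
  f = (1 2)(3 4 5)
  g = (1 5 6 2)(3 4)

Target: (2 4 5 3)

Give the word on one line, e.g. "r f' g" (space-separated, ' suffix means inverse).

r r f' r r

  after r: (1 5 4 3 6)
  after r: (1 4 6 5 3)
  after f': (1 3 2)(4 6)
  after r: (1 6 3 2 5 4)
  after r: (2 4 5 3)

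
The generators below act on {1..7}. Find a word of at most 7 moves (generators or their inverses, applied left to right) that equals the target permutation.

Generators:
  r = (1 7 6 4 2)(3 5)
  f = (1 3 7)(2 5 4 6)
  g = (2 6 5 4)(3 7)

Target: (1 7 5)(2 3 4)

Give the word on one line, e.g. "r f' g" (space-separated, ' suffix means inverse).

  after r: (1 7 6 4 2)(3 5)
  after f: (2 3 4 5 7)
  after g: (2 7 6 5 3)
  after f: (1 3 5 7 2)(4 6)
  after f: (1 7 5)(2 3 4)

r f g f f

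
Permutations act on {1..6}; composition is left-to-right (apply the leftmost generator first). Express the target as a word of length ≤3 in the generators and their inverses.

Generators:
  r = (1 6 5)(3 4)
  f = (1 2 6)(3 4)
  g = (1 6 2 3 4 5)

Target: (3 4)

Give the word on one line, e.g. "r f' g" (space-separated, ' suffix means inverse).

r r r

  after r: (1 6 5)(3 4)
  after r: (1 5 6)
  after r: (3 4)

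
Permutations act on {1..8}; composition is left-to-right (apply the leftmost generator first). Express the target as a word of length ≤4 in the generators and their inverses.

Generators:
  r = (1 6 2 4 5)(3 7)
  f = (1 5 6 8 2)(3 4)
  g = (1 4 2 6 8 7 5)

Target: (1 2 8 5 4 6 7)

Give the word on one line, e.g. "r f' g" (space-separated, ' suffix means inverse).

g g

  after g: (1 4 2 6 8 7 5)
  after g: (1 2 8 5 4 6 7)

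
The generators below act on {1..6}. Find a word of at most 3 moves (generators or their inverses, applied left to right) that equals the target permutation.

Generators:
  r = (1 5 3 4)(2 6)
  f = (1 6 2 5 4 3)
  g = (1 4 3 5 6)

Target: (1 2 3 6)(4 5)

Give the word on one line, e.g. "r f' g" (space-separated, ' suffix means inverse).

  after r': (1 4 3 5)(2 6)
  after f': (1 5 3 2)
  after f': (1 2 3 6)(4 5)

r' f' f'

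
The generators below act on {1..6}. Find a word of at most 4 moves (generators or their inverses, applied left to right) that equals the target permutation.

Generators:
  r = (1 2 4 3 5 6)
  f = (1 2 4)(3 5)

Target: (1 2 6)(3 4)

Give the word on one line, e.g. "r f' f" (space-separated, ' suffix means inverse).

r f r'

  after r: (1 2 4 3 5 6)
  after f: (1 4 5 6 2)
  after r': (1 2 6)(3 4)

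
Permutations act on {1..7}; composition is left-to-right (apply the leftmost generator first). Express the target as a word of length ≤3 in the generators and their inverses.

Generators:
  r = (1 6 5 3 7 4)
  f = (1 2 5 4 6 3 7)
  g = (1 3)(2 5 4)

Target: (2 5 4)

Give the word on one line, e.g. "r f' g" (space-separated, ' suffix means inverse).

g' g'

  after g': (1 3)(2 4 5)
  after g': (2 5 4)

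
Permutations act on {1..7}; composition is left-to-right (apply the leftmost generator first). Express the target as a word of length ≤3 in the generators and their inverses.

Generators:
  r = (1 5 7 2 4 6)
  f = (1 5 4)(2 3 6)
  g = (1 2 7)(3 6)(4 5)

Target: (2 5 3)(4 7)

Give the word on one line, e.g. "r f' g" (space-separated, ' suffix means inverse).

  after f': (1 4 5)(2 6 3)
  after r': (1 2 4)(3 7 5 6)
  after g': (2 5 3)(4 7)

f' r' g'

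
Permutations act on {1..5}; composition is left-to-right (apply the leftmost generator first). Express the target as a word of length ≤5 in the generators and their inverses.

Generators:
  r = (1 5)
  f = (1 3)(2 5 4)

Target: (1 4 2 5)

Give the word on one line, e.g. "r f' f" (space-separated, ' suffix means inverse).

  after r': (1 5)
  after f': (1 2 4 5 3)
  after f': (1 4 2 5)

r' f' f'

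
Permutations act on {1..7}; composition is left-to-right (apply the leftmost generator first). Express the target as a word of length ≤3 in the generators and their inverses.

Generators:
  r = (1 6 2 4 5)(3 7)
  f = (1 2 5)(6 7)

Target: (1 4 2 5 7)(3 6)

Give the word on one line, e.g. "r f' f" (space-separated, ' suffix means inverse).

f r f'

  after f: (1 2 5)(6 7)
  after r: (1 4 5 6 3 7 2)
  after f': (1 4 2 5 7)(3 6)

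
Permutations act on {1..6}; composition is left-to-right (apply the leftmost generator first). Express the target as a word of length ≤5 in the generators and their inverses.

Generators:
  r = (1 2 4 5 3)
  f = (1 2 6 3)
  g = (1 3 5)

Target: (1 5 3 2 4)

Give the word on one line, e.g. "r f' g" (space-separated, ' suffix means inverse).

  after g: (1 3 5)
  after r': (1 5 3 4 2)
  after g: (2 3 4)
  after g: (1 3 4 2 5)
  after r': (1 5 3 2 4)

g r' g g r'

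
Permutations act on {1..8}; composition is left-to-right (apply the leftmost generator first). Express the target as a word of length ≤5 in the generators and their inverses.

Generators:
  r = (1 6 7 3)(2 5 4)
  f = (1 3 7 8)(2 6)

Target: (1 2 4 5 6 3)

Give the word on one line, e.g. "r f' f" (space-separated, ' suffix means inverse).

f' f' r' f

  after f': (1 8 7 3)(2 6)
  after f': (1 7)(3 8)
  after r': (1 6)(2 4 5)(3 8 7)
  after f: (1 2 4 5 6 3)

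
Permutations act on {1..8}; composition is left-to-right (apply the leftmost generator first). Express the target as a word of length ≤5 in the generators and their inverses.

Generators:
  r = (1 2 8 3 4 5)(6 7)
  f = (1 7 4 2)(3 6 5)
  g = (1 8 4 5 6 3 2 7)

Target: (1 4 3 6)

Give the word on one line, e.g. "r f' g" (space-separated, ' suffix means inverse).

f g' r' r' g'

  after f: (1 7 4 2)(3 6 5)
  after g': (1 2 7 8)(3 5 6 4)
  after r': (2 6 3 4 8 5 7)
  after r': (1 5 6 8 4 2 7)
  after g': (1 4 3 6)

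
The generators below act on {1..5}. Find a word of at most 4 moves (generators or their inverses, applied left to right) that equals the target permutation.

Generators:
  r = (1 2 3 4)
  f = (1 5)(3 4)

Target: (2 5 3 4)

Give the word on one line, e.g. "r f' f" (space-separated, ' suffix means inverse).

  after f': (1 5)(3 4)
  after r': (1 5 4 2)
  after f': (2 5 3 4)

f' r' f'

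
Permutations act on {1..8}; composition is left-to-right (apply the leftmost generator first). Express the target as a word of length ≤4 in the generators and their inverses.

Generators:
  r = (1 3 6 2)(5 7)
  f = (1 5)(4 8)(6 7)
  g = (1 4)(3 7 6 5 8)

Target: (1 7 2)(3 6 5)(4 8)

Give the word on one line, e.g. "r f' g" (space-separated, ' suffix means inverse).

  after f': (1 5)(4 8)(6 7)
  after r: (1 7 2)(3 6 5)(4 8)

f' r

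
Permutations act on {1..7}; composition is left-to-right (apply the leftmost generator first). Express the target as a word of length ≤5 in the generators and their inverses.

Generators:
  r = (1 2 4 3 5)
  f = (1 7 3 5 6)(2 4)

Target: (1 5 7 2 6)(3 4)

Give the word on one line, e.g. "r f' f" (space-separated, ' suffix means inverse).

  after r': (1 5 3 4 2)
  after f': (1 3 2 6 5 7)
  after r: (1 5 7 2 6)(3 4)

r' f' r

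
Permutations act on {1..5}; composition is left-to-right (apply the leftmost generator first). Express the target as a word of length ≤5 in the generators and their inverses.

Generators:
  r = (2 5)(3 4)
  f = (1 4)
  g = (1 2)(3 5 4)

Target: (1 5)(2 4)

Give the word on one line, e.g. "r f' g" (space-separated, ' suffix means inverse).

g' r' r' r' f'

  after g': (1 2)(3 4 5)
  after r': (1 5 4 2)
  after r': (1 2)(3 4 5)
  after r': (1 5 4 2)
  after f': (1 5)(2 4)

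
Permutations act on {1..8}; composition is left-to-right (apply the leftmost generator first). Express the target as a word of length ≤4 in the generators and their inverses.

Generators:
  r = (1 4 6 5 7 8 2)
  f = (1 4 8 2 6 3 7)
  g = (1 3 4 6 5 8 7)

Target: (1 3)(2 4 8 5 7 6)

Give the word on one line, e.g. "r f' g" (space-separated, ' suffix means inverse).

r f' g' f'

  after r: (1 4 6 5 7 8 2)
  after f': (2 7 4)(3 6 5)
  after g': (1 7 3 4 2 8 5)
  after f': (1 3)(2 4 8 5 7 6)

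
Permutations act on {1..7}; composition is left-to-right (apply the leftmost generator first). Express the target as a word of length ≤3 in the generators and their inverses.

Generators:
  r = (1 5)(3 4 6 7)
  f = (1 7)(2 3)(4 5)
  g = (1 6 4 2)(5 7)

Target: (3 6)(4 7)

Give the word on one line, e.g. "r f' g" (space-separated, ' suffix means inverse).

  after r: (1 5)(3 4 6 7)
  after r: (3 6)(4 7)

r r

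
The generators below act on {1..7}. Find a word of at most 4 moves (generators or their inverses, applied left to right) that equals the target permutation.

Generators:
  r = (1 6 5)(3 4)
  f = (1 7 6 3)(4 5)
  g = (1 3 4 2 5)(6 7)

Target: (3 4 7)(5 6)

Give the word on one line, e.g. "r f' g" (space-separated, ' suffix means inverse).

r f f

  after r: (1 6 5)(3 4)
  after f: (1 3 5 7 6 4)
  after f: (3 4 7)(5 6)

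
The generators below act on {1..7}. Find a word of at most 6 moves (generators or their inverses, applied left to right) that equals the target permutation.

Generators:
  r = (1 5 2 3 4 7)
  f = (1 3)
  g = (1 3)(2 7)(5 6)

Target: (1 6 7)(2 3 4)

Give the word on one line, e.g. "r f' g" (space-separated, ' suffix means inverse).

f g' r g

  after f: (1 3)
  after g': (2 7)(5 6)
  after r: (1 5 6 2)(3 4 7)
  after g: (1 6 7)(2 3 4)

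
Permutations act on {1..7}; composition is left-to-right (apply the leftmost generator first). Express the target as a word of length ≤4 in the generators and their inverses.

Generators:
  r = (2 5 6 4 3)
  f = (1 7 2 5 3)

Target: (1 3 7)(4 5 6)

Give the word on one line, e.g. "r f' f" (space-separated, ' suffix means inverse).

f r' f r'

  after f: (1 7 2 5 3)
  after r': (1 7 3)(4 6 5)
  after f: (1 2 5 4 6 3 7)
  after r': (1 3 7)(4 5 6)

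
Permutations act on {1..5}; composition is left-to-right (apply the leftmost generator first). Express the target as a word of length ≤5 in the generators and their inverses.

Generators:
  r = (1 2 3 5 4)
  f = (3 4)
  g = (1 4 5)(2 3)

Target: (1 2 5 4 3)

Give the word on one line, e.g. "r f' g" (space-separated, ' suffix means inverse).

  after g: (1 4 5)(2 3)
  after f: (1 3 2 4 5)
  after r': (1 2 5 4 3)

g f r'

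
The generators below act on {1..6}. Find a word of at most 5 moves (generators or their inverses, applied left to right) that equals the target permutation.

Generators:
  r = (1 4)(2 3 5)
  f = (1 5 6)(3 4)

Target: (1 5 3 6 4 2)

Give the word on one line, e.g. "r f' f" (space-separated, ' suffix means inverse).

r f r

  after r: (1 4)(2 3 5)
  after f: (1 3 6)(2 4 5)
  after r: (1 5 3 6 4 2)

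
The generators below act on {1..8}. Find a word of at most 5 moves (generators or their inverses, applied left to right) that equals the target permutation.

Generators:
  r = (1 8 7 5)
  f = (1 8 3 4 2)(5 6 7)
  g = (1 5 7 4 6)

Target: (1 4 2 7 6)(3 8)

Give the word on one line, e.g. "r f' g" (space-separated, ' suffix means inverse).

  after f: (1 8 3 4 2)(5 6 7)
  after g: (1 8 3 6 4 2 5)
  after g: (1 8 3)(2 7 4)
  after r: (1 7 4 2 5)(3 8)
  after g: (1 4 2 7 6)(3 8)

f g g r g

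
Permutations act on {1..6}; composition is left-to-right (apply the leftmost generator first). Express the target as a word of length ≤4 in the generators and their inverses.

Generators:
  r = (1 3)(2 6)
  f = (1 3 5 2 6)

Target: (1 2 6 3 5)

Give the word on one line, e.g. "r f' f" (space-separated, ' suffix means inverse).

f' f' r f'

  after f': (1 6 2 5 3)
  after f': (1 2 3 6 5)
  after r: (1 6 5 3 2)
  after f': (1 2 6 3 5)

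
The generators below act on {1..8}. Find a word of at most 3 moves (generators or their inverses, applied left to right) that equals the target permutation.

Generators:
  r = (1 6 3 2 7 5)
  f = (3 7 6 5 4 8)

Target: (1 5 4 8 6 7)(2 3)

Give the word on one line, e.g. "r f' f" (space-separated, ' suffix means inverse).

  after f: (3 7 6 5 4 8)
  after r': (1 5 4 8 6 7)(2 3)

f r'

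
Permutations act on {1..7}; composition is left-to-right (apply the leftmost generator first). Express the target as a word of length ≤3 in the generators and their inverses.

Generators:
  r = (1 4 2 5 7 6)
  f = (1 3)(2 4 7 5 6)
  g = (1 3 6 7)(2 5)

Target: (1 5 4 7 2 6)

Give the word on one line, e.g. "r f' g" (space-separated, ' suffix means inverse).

g' f

  after g': (1 7 6 3)(2 5)
  after f: (1 5 4 7 2 6)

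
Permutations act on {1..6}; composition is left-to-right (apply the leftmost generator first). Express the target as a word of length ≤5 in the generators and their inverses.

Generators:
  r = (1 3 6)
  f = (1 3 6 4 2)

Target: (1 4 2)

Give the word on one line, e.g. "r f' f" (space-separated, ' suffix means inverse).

  after r: (1 3 6)
  after r: (1 6 3)
  after f: (1 4 2)

r r f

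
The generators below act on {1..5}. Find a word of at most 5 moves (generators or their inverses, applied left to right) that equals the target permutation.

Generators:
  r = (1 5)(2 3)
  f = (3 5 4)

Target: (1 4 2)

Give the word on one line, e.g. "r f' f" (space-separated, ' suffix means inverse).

r' f r

  after r': (1 5)(2 3)
  after f: (1 4 3 2 5)
  after r: (1 4 2)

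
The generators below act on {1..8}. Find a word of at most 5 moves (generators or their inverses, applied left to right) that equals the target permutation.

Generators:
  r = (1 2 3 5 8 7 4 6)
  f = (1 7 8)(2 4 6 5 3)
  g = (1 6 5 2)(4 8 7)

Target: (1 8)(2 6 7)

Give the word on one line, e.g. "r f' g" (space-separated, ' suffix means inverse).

  after g: (1 6 5 2)(4 8 7)
  after f': (1 4 7 2 8)(3 5)
  after r': (1 7)(2 5)(4 8 6)
  after g': (1 8)(2 6 7)

g f' r' g'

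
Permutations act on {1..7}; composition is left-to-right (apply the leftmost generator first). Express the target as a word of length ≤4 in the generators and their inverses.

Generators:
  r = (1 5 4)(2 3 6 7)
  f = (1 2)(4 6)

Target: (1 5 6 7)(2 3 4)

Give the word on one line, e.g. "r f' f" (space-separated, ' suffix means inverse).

r f'

  after r: (1 5 4)(2 3 6 7)
  after f': (1 5 6 7)(2 3 4)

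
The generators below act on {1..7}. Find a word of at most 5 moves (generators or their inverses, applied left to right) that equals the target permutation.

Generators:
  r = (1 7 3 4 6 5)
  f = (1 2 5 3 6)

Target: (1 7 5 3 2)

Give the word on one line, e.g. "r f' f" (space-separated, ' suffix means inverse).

r' f r' f

  after r': (1 5 6 4 3 7)
  after f: (1 3 7 2 5)(4 6)
  after r': (1 7 2 6 3)
  after f: (1 7 5 3 2)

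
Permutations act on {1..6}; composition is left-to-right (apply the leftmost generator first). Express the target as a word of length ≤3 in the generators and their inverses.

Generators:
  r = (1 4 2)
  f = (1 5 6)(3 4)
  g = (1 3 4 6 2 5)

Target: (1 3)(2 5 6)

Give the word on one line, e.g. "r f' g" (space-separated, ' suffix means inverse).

  after r: (1 4 2)
  after f: (1 3 4 2 5 6)
  after r': (1 3)(2 5 6)

r f r'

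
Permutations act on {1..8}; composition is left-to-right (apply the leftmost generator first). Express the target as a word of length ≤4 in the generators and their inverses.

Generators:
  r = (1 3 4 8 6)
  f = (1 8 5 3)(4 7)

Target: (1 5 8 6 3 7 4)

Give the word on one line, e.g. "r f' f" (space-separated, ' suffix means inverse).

  after r: (1 3 4 8 6)
  after f': (1 5 8 6 3 7 4)

r f'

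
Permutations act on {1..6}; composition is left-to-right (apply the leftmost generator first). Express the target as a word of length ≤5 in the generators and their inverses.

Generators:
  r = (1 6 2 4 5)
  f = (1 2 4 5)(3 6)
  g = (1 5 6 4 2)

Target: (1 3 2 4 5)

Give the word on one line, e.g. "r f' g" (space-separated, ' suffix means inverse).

r f' r

  after r: (1 6 2 4 5)
  after f': (1 3 6)
  after r: (1 3 2 4 5)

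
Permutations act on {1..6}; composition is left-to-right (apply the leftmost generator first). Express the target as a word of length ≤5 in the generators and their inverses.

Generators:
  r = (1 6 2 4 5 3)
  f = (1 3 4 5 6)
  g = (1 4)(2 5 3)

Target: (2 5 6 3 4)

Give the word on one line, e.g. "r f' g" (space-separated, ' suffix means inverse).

  after g: (1 4)(2 5 3)
  after f': (1 3 2 4 6 5)
  after r: (2 5 6 3 4)

g f' r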